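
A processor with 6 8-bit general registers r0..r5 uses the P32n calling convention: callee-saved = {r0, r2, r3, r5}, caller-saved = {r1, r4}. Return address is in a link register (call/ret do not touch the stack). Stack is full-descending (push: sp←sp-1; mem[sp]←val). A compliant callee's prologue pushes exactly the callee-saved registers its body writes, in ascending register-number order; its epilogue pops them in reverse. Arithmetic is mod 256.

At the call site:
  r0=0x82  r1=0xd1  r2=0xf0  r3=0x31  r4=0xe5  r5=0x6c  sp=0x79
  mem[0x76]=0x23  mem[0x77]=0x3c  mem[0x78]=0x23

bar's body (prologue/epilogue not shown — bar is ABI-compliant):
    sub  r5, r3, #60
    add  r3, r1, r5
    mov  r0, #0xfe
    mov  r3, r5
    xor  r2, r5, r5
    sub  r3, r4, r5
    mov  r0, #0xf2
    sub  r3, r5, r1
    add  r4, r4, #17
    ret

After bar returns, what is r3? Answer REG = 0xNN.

prologue: push r0 → mem[0x78]=0x82, sp=0x78
prologue: push r2 → mem[0x77]=0xf0, sp=0x77
prologue: push r3 → mem[0x76]=0x31, sp=0x76
prologue: push r5 → mem[0x75]=0x6c, sp=0x75
body[0] sub  r5, r3, #60 → r5=0xf5
body[1] add  r3, r1, r5 → r3=0xc6
body[2] mov  r0, #0xfe → r0=0xfe
body[3] mov  r3, r5 → r3=0xf5
body[4] xor  r2, r5, r5 → r2=0x00
body[5] sub  r3, r4, r5 → r3=0xf0
body[6] mov  r0, #0xf2 → r0=0xf2
body[7] sub  r3, r5, r1 → r3=0x24
body[8] add  r4, r4, #17 → r4=0xf6
epilogue: pop r5=0x6c, sp=0x76
epilogue: pop r3=0x31, sp=0x77
epilogue: pop r2=0xf0, sp=0x78
epilogue: pop r0=0x82, sp=0x79
r3 is callee-saved → restored

REG = 0x31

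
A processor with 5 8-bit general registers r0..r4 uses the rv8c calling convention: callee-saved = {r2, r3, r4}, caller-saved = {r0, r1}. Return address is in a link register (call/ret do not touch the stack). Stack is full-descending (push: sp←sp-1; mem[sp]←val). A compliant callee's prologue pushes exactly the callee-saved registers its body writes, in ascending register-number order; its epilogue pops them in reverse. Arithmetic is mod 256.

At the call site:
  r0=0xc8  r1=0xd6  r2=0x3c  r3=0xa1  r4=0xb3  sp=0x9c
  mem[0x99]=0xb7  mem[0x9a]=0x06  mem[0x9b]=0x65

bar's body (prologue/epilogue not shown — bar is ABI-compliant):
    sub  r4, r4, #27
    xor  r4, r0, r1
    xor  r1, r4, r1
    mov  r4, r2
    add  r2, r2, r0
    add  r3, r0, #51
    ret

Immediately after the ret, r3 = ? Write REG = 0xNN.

prologue: push r2 -> mem[0x9b]=0x3c, sp=0x9b
prologue: push r3 -> mem[0x9a]=0xa1, sp=0x9a
prologue: push r4 -> mem[0x99]=0xb3, sp=0x99
body[0] sub  r4, r4, #27 -> r4=0x98
body[1] xor  r4, r0, r1 -> r4=0x1e
body[2] xor  r1, r4, r1 -> r1=0xc8
body[3] mov  r4, r2 -> r4=0x3c
body[4] add  r2, r2, r0 -> r2=0x04
body[5] add  r3, r0, #51 -> r3=0xfb
epilogue: pop r4=0xb3, sp=0x9a
epilogue: pop r3=0xa1, sp=0x9b
epilogue: pop r2=0x3c, sp=0x9c
r3 is callee-saved -> restored

REG = 0xa1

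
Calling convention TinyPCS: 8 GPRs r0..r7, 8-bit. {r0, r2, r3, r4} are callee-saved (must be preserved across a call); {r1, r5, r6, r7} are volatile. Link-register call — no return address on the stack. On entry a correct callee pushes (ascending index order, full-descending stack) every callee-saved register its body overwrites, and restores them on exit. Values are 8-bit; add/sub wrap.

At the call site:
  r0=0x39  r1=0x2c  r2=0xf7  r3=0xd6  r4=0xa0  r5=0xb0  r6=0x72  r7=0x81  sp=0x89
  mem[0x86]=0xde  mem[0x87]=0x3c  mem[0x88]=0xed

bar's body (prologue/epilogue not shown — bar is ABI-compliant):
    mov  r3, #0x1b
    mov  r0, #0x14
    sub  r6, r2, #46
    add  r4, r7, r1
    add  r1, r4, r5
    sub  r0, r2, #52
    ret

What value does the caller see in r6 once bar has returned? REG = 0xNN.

REG = 0xc9

prologue: push r0 -> mem[0x88]=0x39, sp=0x88
prologue: push r3 -> mem[0x87]=0xd6, sp=0x87
prologue: push r4 -> mem[0x86]=0xa0, sp=0x86
body[0] mov  r3, #0x1b -> r3=0x1b
body[1] mov  r0, #0x14 -> r0=0x14
body[2] sub  r6, r2, #46 -> r6=0xc9
body[3] add  r4, r7, r1 -> r4=0xad
body[4] add  r1, r4, r5 -> r1=0x5d
body[5] sub  r0, r2, #52 -> r0=0xc3
epilogue: pop r4=0xa0, sp=0x87
epilogue: pop r3=0xd6, sp=0x88
epilogue: pop r0=0x39, sp=0x89
r6 is caller-saved -> body value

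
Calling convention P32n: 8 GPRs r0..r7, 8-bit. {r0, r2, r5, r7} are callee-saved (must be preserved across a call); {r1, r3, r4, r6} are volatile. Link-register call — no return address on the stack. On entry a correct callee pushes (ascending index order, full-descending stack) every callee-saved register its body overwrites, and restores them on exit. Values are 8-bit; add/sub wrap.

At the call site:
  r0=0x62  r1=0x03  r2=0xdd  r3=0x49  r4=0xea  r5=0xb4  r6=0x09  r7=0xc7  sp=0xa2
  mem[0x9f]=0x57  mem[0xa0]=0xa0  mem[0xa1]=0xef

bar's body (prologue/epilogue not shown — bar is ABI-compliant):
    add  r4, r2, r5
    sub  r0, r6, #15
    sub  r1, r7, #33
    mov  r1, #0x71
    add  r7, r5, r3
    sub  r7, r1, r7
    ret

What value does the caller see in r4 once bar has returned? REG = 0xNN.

REG = 0x91

prologue: push r0 -> mem[0xa1]=0x62, sp=0xa1
prologue: push r7 -> mem[0xa0]=0xc7, sp=0xa0
body[0] add  r4, r2, r5 -> r4=0x91
body[1] sub  r0, r6, #15 -> r0=0xfa
body[2] sub  r1, r7, #33 -> r1=0xa6
body[3] mov  r1, #0x71 -> r1=0x71
body[4] add  r7, r5, r3 -> r7=0xfd
body[5] sub  r7, r1, r7 -> r7=0x74
epilogue: pop r7=0xc7, sp=0xa1
epilogue: pop r0=0x62, sp=0xa2
r4 is caller-saved -> body value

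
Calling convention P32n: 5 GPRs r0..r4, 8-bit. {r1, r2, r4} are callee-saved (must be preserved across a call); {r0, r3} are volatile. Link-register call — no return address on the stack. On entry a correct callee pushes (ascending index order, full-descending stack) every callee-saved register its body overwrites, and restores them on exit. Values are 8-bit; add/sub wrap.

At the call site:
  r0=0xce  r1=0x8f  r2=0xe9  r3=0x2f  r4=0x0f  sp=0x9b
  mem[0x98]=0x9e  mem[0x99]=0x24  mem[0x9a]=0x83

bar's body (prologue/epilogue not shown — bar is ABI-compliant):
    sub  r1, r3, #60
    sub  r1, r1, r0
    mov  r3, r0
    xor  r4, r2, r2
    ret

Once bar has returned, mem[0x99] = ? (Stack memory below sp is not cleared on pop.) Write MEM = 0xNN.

MEM = 0x0f

prologue: push r1 -> mem[0x9a]=0x8f, sp=0x9a
prologue: push r4 -> mem[0x99]=0x0f, sp=0x99
body[0] sub  r1, r3, #60 -> r1=0xf3
body[1] sub  r1, r1, r0 -> r1=0x25
body[2] mov  r3, r0 -> r3=0xce
body[3] xor  r4, r2, r2 -> r4=0x00
epilogue: pop r4=0x0f, sp=0x9a
epilogue: pop r1=0x8f, sp=0x9b
prologue pushed ['r1', 'r4'] at ['0x9a', '0x99']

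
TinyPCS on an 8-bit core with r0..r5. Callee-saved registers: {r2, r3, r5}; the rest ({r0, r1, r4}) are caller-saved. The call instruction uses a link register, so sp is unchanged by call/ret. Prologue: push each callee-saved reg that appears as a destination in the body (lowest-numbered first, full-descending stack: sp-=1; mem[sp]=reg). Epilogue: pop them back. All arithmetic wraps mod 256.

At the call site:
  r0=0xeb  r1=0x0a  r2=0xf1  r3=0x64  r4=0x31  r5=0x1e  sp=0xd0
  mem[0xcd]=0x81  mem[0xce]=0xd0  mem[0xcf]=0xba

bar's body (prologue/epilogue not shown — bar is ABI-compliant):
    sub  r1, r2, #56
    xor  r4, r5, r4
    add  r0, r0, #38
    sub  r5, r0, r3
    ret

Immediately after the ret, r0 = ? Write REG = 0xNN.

REG = 0x11

prologue: push r5 -> mem[0xcf]=0x1e, sp=0xcf
body[0] sub  r1, r2, #56 -> r1=0xb9
body[1] xor  r4, r5, r4 -> r4=0x2f
body[2] add  r0, r0, #38 -> r0=0x11
body[3] sub  r5, r0, r3 -> r5=0xad
epilogue: pop r5=0x1e, sp=0xd0
r0 is caller-saved -> body value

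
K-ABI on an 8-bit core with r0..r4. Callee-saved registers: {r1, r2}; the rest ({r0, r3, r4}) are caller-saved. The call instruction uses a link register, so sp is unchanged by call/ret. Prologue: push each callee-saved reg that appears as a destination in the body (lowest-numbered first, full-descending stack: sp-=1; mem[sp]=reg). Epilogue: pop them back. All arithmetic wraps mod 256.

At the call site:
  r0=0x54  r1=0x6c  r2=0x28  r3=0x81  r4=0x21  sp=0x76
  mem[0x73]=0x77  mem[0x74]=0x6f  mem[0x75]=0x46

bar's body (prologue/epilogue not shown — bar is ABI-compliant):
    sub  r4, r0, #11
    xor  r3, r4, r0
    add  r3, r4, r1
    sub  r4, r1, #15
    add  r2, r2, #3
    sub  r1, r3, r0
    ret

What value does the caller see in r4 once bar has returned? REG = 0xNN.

REG = 0x5d

prologue: push r1 → mem[0x75]=0x6c, sp=0x75
prologue: push r2 → mem[0x74]=0x28, sp=0x74
body[0] sub  r4, r0, #11 → r4=0x49
body[1] xor  r3, r4, r0 → r3=0x1d
body[2] add  r3, r4, r1 → r3=0xb5
body[3] sub  r4, r1, #15 → r4=0x5d
body[4] add  r2, r2, #3 → r2=0x2b
body[5] sub  r1, r3, r0 → r1=0x61
epilogue: pop r2=0x28, sp=0x75
epilogue: pop r1=0x6c, sp=0x76
r4 is caller-saved → body value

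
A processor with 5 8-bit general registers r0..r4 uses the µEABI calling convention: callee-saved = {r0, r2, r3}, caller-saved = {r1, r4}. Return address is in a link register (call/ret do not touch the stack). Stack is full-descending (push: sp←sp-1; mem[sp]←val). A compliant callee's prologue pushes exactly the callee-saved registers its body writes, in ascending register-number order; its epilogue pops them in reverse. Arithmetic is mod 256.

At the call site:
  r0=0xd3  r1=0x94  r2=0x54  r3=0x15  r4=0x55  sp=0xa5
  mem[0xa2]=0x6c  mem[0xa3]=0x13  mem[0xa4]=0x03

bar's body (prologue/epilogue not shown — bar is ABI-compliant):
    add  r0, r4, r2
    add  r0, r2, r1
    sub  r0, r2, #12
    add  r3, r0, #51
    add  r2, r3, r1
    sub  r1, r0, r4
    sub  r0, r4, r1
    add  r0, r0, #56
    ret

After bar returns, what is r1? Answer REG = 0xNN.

REG = 0xf3

prologue: push r0 → mem[0xa4]=0xd3, sp=0xa4
prologue: push r2 → mem[0xa3]=0x54, sp=0xa3
prologue: push r3 → mem[0xa2]=0x15, sp=0xa2
body[0] add  r0, r4, r2 → r0=0xa9
body[1] add  r0, r2, r1 → r0=0xe8
body[2] sub  r0, r2, #12 → r0=0x48
body[3] add  r3, r0, #51 → r3=0x7b
body[4] add  r2, r3, r1 → r2=0x0f
body[5] sub  r1, r0, r4 → r1=0xf3
body[6] sub  r0, r4, r1 → r0=0x62
body[7] add  r0, r0, #56 → r0=0x9a
epilogue: pop r3=0x15, sp=0xa3
epilogue: pop r2=0x54, sp=0xa4
epilogue: pop r0=0xd3, sp=0xa5
r1 is caller-saved → body value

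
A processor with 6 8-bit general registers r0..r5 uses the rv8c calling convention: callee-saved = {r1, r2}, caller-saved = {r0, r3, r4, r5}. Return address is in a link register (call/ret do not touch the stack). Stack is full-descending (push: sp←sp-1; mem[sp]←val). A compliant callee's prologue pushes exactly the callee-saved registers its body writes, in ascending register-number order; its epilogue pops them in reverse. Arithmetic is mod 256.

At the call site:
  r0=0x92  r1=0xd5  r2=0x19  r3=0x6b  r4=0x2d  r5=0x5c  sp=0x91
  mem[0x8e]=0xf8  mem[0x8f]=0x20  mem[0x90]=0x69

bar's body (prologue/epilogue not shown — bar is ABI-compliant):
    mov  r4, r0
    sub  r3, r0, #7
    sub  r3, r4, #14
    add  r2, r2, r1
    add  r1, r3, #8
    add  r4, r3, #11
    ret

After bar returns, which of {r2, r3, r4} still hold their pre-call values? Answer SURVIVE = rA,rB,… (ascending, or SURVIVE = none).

prologue: push r1 -> mem[0x90]=0xd5, sp=0x90
prologue: push r2 -> mem[0x8f]=0x19, sp=0x8f
body[0] mov  r4, r0 -> r4=0x92
body[1] sub  r3, r0, #7 -> r3=0x8b
body[2] sub  r3, r4, #14 -> r3=0x84
body[3] add  r2, r2, r1 -> r2=0xee
body[4] add  r1, r3, #8 -> r1=0x8c
body[5] add  r4, r3, #11 -> r4=0x8f
epilogue: pop r2=0x19, sp=0x90
epilogue: pop r1=0xd5, sp=0x91
r2: callee-saved, written=True
r3: caller-saved, written=True
r4: caller-saved, written=True

SURVIVE = r2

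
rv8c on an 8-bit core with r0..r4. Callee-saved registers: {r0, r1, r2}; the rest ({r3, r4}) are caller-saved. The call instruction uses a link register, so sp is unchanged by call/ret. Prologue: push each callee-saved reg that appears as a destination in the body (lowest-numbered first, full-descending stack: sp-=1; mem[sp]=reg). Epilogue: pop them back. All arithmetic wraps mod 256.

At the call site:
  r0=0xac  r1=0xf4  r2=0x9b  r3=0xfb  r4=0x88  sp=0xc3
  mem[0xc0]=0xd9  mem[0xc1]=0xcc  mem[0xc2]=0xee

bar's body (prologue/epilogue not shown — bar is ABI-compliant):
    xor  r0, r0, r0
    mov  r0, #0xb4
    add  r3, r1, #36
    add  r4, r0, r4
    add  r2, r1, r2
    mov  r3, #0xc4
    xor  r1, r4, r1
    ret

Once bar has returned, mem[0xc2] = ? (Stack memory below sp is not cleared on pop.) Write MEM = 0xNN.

prologue: push r0 → mem[0xc2]=0xac, sp=0xc2
prologue: push r1 → mem[0xc1]=0xf4, sp=0xc1
prologue: push r2 → mem[0xc0]=0x9b, sp=0xc0
body[0] xor  r0, r0, r0 → r0=0x00
body[1] mov  r0, #0xb4 → r0=0xb4
body[2] add  r3, r1, #36 → r3=0x18
body[3] add  r4, r0, r4 → r4=0x3c
body[4] add  r2, r1, r2 → r2=0x8f
body[5] mov  r3, #0xc4 → r3=0xc4
body[6] xor  r1, r4, r1 → r1=0xc8
epilogue: pop r2=0x9b, sp=0xc1
epilogue: pop r1=0xf4, sp=0xc2
epilogue: pop r0=0xac, sp=0xc3
prologue pushed ['r0', 'r1', 'r2'] at ['0xc2', '0xc1', '0xc0']

MEM = 0xac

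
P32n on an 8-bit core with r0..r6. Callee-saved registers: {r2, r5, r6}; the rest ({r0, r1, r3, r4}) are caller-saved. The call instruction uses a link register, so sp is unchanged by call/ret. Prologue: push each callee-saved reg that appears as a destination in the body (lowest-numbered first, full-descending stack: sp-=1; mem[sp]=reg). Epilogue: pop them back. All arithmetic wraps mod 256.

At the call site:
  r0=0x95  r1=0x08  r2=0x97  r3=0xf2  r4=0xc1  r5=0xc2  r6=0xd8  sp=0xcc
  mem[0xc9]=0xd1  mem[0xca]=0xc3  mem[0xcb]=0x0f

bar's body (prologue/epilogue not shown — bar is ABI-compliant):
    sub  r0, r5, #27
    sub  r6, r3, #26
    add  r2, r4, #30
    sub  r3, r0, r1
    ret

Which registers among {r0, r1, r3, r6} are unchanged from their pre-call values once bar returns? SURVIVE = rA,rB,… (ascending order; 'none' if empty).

SURVIVE = r1,r6

prologue: push r2 -> mem[0xcb]=0x97, sp=0xcb
prologue: push r6 -> mem[0xca]=0xd8, sp=0xca
body[0] sub  r0, r5, #27 -> r0=0xa7
body[1] sub  r6, r3, #26 -> r6=0xd8
body[2] add  r2, r4, #30 -> r2=0xdf
body[3] sub  r3, r0, r1 -> r3=0x9f
epilogue: pop r6=0xd8, sp=0xcb
epilogue: pop r2=0x97, sp=0xcc
r0: caller-saved, written=True
r1: caller-saved, written=False
r3: caller-saved, written=True
r6: callee-saved, written=True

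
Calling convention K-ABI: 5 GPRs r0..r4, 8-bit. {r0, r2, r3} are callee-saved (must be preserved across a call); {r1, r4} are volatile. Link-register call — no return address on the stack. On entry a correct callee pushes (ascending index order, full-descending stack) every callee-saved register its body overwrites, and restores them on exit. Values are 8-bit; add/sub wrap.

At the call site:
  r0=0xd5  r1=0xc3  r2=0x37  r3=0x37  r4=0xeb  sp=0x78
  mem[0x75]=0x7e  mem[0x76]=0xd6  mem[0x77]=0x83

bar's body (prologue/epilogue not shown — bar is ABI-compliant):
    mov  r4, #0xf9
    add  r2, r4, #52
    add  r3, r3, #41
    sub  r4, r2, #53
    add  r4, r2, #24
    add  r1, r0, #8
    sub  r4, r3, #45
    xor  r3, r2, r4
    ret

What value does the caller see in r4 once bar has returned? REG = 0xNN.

prologue: push r2 → mem[0x77]=0x37, sp=0x77
prologue: push r3 → mem[0x76]=0x37, sp=0x76
body[0] mov  r4, #0xf9 → r4=0xf9
body[1] add  r2, r4, #52 → r2=0x2d
body[2] add  r3, r3, #41 → r3=0x60
body[3] sub  r4, r2, #53 → r4=0xf8
body[4] add  r4, r2, #24 → r4=0x45
body[5] add  r1, r0, #8 → r1=0xdd
body[6] sub  r4, r3, #45 → r4=0x33
body[7] xor  r3, r2, r4 → r3=0x1e
epilogue: pop r3=0x37, sp=0x77
epilogue: pop r2=0x37, sp=0x78
r4 is caller-saved → body value

REG = 0x33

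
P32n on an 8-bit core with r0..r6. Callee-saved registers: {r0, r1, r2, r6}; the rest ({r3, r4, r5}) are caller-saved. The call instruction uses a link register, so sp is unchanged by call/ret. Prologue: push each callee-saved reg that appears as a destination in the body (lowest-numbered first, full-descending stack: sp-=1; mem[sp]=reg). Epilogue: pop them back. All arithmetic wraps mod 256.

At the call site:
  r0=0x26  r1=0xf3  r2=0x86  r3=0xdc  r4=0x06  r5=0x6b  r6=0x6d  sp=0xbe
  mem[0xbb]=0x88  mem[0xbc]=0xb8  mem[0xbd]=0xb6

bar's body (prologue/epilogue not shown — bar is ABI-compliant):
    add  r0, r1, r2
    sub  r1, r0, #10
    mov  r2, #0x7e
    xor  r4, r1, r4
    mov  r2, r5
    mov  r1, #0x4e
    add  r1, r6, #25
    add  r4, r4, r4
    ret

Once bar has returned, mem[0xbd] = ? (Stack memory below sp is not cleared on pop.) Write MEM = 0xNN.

prologue: push r0 → mem[0xbd]=0x26, sp=0xbd
prologue: push r1 → mem[0xbc]=0xf3, sp=0xbc
prologue: push r2 → mem[0xbb]=0x86, sp=0xbb
body[0] add  r0, r1, r2 → r0=0x79
body[1] sub  r1, r0, #10 → r1=0x6f
body[2] mov  r2, #0x7e → r2=0x7e
body[3] xor  r4, r1, r4 → r4=0x69
body[4] mov  r2, r5 → r2=0x6b
body[5] mov  r1, #0x4e → r1=0x4e
body[6] add  r1, r6, #25 → r1=0x86
body[7] add  r4, r4, r4 → r4=0xd2
epilogue: pop r2=0x86, sp=0xbc
epilogue: pop r1=0xf3, sp=0xbd
epilogue: pop r0=0x26, sp=0xbe
prologue pushed ['r0', 'r1', 'r2'] at ['0xbd', '0xbc', '0xbb']

MEM = 0x26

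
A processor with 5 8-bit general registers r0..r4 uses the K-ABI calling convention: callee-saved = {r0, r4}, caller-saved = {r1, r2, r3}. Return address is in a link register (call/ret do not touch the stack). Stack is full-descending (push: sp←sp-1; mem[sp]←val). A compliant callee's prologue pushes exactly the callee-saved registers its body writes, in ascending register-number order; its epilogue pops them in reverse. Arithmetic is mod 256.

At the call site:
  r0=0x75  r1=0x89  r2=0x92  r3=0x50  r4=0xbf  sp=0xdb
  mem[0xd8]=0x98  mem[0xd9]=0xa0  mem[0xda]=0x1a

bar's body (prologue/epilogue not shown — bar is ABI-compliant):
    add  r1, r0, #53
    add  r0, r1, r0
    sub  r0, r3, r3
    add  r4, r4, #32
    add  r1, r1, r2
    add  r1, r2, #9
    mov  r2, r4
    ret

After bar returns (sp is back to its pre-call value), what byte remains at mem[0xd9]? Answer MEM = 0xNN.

MEM = 0xbf

prologue: push r0 -> mem[0xda]=0x75, sp=0xda
prologue: push r4 -> mem[0xd9]=0xbf, sp=0xd9
body[0] add  r1, r0, #53 -> r1=0xaa
body[1] add  r0, r1, r0 -> r0=0x1f
body[2] sub  r0, r3, r3 -> r0=0x00
body[3] add  r4, r4, #32 -> r4=0xdf
body[4] add  r1, r1, r2 -> r1=0x3c
body[5] add  r1, r2, #9 -> r1=0x9b
body[6] mov  r2, r4 -> r2=0xdf
epilogue: pop r4=0xbf, sp=0xda
epilogue: pop r0=0x75, sp=0xdb
prologue pushed ['r0', 'r4'] at ['0xda', '0xd9']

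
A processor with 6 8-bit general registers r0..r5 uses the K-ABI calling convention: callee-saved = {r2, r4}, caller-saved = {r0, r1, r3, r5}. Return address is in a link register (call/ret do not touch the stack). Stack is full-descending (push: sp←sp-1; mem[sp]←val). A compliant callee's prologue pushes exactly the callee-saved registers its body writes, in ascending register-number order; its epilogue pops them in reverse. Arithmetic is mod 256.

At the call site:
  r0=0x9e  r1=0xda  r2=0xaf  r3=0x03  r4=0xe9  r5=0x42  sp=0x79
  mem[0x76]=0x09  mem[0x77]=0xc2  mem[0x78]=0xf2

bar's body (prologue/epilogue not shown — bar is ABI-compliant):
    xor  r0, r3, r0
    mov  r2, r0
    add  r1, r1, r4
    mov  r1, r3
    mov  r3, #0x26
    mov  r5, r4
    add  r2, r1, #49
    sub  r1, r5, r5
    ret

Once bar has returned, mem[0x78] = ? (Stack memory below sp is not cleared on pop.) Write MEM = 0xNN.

MEM = 0xaf

prologue: push r2 -> mem[0x78]=0xaf, sp=0x78
body[0] xor  r0, r3, r0 -> r0=0x9d
body[1] mov  r2, r0 -> r2=0x9d
body[2] add  r1, r1, r4 -> r1=0xc3
body[3] mov  r1, r3 -> r1=0x03
body[4] mov  r3, #0x26 -> r3=0x26
body[5] mov  r5, r4 -> r5=0xe9
body[6] add  r2, r1, #49 -> r2=0x34
body[7] sub  r1, r5, r5 -> r1=0x00
epilogue: pop r2=0xaf, sp=0x79
prologue pushed ['r2'] at ['0x78']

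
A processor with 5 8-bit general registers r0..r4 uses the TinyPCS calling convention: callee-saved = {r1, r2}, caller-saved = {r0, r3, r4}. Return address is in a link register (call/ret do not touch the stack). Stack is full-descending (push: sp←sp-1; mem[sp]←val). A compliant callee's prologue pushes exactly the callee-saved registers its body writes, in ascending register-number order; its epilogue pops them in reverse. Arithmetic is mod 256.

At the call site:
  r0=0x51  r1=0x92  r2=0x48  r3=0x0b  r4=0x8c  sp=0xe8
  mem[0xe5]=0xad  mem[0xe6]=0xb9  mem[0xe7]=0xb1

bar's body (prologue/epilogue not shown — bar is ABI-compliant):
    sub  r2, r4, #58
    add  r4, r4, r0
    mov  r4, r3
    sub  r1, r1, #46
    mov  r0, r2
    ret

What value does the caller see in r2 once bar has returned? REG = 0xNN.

prologue: push r1 -> mem[0xe7]=0x92, sp=0xe7
prologue: push r2 -> mem[0xe6]=0x48, sp=0xe6
body[0] sub  r2, r4, #58 -> r2=0x52
body[1] add  r4, r4, r0 -> r4=0xdd
body[2] mov  r4, r3 -> r4=0x0b
body[3] sub  r1, r1, #46 -> r1=0x64
body[4] mov  r0, r2 -> r0=0x52
epilogue: pop r2=0x48, sp=0xe7
epilogue: pop r1=0x92, sp=0xe8
r2 is callee-saved -> restored

REG = 0x48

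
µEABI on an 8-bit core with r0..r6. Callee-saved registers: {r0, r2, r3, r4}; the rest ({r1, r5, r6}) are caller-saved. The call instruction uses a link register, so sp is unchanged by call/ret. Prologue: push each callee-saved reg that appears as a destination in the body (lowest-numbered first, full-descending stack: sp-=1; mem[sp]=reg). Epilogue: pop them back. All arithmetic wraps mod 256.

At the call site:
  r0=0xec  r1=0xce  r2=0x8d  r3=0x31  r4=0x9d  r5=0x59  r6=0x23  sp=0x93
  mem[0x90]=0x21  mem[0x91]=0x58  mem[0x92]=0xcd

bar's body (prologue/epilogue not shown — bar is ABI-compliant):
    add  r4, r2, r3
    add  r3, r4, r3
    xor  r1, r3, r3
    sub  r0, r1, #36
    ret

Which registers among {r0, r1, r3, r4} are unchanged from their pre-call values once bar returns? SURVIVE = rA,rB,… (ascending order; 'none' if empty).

prologue: push r0 → mem[0x92]=0xec, sp=0x92
prologue: push r3 → mem[0x91]=0x31, sp=0x91
prologue: push r4 → mem[0x90]=0x9d, sp=0x90
body[0] add  r4, r2, r3 → r4=0xbe
body[1] add  r3, r4, r3 → r3=0xef
body[2] xor  r1, r3, r3 → r1=0x00
body[3] sub  r0, r1, #36 → r0=0xdc
epilogue: pop r4=0x9d, sp=0x91
epilogue: pop r3=0x31, sp=0x92
epilogue: pop r0=0xec, sp=0x93
r0: callee-saved, written=True
r1: caller-saved, written=True
r3: callee-saved, written=True
r4: callee-saved, written=True

SURVIVE = r0,r3,r4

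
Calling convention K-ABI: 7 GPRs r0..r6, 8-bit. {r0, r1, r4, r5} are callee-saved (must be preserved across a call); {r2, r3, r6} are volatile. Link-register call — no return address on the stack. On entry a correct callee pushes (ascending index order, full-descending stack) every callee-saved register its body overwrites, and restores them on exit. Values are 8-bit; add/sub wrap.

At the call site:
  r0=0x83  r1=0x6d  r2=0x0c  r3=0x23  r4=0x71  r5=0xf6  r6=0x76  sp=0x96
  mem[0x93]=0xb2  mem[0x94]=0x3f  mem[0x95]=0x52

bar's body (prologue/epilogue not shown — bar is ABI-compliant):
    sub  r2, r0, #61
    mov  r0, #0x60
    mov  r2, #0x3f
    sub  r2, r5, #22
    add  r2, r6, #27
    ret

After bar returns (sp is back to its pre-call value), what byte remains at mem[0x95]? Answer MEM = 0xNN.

prologue: push r0 → mem[0x95]=0x83, sp=0x95
body[0] sub  r2, r0, #61 → r2=0x46
body[1] mov  r0, #0x60 → r0=0x60
body[2] mov  r2, #0x3f → r2=0x3f
body[3] sub  r2, r5, #22 → r2=0xe0
body[4] add  r2, r6, #27 → r2=0x91
epilogue: pop r0=0x83, sp=0x96
prologue pushed ['r0'] at ['0x95']

MEM = 0x83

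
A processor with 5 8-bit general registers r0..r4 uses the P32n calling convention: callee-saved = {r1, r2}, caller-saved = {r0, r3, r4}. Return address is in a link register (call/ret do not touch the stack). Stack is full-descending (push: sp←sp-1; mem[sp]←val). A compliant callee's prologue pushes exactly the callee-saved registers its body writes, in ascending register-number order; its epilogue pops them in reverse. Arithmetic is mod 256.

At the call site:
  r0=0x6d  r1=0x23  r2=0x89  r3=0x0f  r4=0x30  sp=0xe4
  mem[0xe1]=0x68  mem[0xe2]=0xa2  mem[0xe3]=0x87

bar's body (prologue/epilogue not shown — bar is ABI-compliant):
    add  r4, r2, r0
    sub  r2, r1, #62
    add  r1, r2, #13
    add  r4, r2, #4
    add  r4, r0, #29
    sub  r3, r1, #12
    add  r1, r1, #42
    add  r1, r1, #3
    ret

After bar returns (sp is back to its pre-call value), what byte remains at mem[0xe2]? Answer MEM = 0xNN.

MEM = 0x89

prologue: push r1 -> mem[0xe3]=0x23, sp=0xe3
prologue: push r2 -> mem[0xe2]=0x89, sp=0xe2
body[0] add  r4, r2, r0 -> r4=0xf6
body[1] sub  r2, r1, #62 -> r2=0xe5
body[2] add  r1, r2, #13 -> r1=0xf2
body[3] add  r4, r2, #4 -> r4=0xe9
body[4] add  r4, r0, #29 -> r4=0x8a
body[5] sub  r3, r1, #12 -> r3=0xe6
body[6] add  r1, r1, #42 -> r1=0x1c
body[7] add  r1, r1, #3 -> r1=0x1f
epilogue: pop r2=0x89, sp=0xe3
epilogue: pop r1=0x23, sp=0xe4
prologue pushed ['r1', 'r2'] at ['0xe3', '0xe2']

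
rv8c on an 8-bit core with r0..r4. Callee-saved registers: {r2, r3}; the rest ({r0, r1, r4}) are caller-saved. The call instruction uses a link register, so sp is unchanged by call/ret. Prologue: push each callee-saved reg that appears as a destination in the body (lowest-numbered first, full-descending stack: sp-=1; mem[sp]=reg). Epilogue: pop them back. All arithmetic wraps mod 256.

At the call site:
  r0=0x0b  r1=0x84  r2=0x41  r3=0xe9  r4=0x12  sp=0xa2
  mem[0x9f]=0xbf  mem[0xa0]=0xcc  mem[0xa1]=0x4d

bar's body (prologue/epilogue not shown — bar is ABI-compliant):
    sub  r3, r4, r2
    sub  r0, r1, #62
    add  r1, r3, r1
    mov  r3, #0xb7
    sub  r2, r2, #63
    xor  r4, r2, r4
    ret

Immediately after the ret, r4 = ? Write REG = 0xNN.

prologue: push r2 -> mem[0xa1]=0x41, sp=0xa1
prologue: push r3 -> mem[0xa0]=0xe9, sp=0xa0
body[0] sub  r3, r4, r2 -> r3=0xd1
body[1] sub  r0, r1, #62 -> r0=0x46
body[2] add  r1, r3, r1 -> r1=0x55
body[3] mov  r3, #0xb7 -> r3=0xb7
body[4] sub  r2, r2, #63 -> r2=0x02
body[5] xor  r4, r2, r4 -> r4=0x10
epilogue: pop r3=0xe9, sp=0xa1
epilogue: pop r2=0x41, sp=0xa2
r4 is caller-saved -> body value

REG = 0x10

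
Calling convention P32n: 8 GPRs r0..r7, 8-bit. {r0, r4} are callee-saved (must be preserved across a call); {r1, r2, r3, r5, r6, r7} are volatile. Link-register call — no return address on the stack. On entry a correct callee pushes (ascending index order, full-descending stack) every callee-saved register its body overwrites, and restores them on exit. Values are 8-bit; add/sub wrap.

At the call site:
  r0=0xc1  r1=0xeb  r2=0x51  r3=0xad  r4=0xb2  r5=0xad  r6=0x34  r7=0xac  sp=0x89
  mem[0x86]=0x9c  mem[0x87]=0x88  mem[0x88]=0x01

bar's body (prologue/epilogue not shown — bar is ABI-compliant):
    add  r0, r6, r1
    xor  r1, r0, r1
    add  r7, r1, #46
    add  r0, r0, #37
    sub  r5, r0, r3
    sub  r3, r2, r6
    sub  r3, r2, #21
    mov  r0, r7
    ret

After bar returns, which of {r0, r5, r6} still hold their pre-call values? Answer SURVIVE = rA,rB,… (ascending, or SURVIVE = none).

prologue: push r0 -> mem[0x88]=0xc1, sp=0x88
body[0] add  r0, r6, r1 -> r0=0x1f
body[1] xor  r1, r0, r1 -> r1=0xf4
body[2] add  r7, r1, #46 -> r7=0x22
body[3] add  r0, r0, #37 -> r0=0x44
body[4] sub  r5, r0, r3 -> r5=0x97
body[5] sub  r3, r2, r6 -> r3=0x1d
body[6] sub  r3, r2, #21 -> r3=0x3c
body[7] mov  r0, r7 -> r0=0x22
epilogue: pop r0=0xc1, sp=0x89
r0: callee-saved, written=True
r5: caller-saved, written=True
r6: caller-saved, written=False

SURVIVE = r0,r6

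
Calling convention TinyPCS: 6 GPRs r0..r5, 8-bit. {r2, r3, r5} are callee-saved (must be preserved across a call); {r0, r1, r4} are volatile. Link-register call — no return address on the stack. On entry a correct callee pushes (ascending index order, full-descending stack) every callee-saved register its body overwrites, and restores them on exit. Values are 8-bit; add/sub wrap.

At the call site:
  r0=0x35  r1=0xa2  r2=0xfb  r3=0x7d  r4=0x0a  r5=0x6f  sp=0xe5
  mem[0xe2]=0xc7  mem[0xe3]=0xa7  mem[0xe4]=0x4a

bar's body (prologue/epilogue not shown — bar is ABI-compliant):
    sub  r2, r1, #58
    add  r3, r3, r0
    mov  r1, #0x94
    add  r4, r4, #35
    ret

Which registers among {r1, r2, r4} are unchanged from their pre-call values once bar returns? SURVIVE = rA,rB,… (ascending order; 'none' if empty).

SURVIVE = r2

prologue: push r2 -> mem[0xe4]=0xfb, sp=0xe4
prologue: push r3 -> mem[0xe3]=0x7d, sp=0xe3
body[0] sub  r2, r1, #58 -> r2=0x68
body[1] add  r3, r3, r0 -> r3=0xb2
body[2] mov  r1, #0x94 -> r1=0x94
body[3] add  r4, r4, #35 -> r4=0x2d
epilogue: pop r3=0x7d, sp=0xe4
epilogue: pop r2=0xfb, sp=0xe5
r1: caller-saved, written=True
r2: callee-saved, written=True
r4: caller-saved, written=True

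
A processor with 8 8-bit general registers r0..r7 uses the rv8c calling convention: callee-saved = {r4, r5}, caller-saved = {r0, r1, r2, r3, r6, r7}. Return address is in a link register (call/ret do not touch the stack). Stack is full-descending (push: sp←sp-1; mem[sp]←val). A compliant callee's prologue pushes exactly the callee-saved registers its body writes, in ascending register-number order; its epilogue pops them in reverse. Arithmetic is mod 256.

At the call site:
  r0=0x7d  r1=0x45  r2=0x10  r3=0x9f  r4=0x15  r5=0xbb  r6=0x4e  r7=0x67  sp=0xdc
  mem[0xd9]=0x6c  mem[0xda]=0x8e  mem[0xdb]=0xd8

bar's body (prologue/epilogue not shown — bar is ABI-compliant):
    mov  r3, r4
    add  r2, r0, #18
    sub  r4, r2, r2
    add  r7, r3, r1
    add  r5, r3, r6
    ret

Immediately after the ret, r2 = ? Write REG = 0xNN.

REG = 0x8f

prologue: push r4 -> mem[0xdb]=0x15, sp=0xdb
prologue: push r5 -> mem[0xda]=0xbb, sp=0xda
body[0] mov  r3, r4 -> r3=0x15
body[1] add  r2, r0, #18 -> r2=0x8f
body[2] sub  r4, r2, r2 -> r4=0x00
body[3] add  r7, r3, r1 -> r7=0x5a
body[4] add  r5, r3, r6 -> r5=0x63
epilogue: pop r5=0xbb, sp=0xdb
epilogue: pop r4=0x15, sp=0xdc
r2 is caller-saved -> body value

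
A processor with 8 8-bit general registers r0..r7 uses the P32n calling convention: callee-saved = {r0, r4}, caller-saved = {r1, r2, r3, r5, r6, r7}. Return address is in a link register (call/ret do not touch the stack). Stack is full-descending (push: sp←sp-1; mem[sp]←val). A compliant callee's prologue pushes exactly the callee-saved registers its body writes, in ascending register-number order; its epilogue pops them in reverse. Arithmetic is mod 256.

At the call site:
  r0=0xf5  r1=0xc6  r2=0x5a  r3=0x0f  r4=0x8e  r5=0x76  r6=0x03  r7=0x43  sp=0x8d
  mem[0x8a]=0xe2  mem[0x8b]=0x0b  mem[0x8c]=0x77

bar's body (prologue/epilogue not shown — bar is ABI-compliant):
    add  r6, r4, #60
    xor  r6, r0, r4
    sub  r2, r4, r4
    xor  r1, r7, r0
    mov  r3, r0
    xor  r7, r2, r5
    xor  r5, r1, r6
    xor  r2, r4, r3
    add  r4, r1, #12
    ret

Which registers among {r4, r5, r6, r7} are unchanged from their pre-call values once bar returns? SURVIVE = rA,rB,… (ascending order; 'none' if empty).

SURVIVE = r4

prologue: push r4 -> mem[0x8c]=0x8e, sp=0x8c
body[0] add  r6, r4, #60 -> r6=0xca
body[1] xor  r6, r0, r4 -> r6=0x7b
body[2] sub  r2, r4, r4 -> r2=0x00
body[3] xor  r1, r7, r0 -> r1=0xb6
body[4] mov  r3, r0 -> r3=0xf5
body[5] xor  r7, r2, r5 -> r7=0x76
body[6] xor  r5, r1, r6 -> r5=0xcd
body[7] xor  r2, r4, r3 -> r2=0x7b
body[8] add  r4, r1, #12 -> r4=0xc2
epilogue: pop r4=0x8e, sp=0x8d
r4: callee-saved, written=True
r5: caller-saved, written=True
r6: caller-saved, written=True
r7: caller-saved, written=True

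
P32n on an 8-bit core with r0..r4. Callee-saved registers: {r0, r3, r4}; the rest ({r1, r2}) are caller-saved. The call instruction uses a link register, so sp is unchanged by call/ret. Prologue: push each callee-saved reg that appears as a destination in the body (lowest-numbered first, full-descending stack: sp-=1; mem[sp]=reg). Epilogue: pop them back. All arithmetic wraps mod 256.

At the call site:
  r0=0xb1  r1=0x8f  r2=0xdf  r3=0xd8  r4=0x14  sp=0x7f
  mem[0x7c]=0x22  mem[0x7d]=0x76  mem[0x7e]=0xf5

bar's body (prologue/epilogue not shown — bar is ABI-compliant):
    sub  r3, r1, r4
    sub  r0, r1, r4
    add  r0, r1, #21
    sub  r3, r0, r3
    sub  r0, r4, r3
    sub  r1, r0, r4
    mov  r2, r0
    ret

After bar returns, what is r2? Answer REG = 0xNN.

REG = 0xeb

prologue: push r0 → mem[0x7e]=0xb1, sp=0x7e
prologue: push r3 → mem[0x7d]=0xd8, sp=0x7d
body[0] sub  r3, r1, r4 → r3=0x7b
body[1] sub  r0, r1, r4 → r0=0x7b
body[2] add  r0, r1, #21 → r0=0xa4
body[3] sub  r3, r0, r3 → r3=0x29
body[4] sub  r0, r4, r3 → r0=0xeb
body[5] sub  r1, r0, r4 → r1=0xd7
body[6] mov  r2, r0 → r2=0xeb
epilogue: pop r3=0xd8, sp=0x7e
epilogue: pop r0=0xb1, sp=0x7f
r2 is caller-saved → body value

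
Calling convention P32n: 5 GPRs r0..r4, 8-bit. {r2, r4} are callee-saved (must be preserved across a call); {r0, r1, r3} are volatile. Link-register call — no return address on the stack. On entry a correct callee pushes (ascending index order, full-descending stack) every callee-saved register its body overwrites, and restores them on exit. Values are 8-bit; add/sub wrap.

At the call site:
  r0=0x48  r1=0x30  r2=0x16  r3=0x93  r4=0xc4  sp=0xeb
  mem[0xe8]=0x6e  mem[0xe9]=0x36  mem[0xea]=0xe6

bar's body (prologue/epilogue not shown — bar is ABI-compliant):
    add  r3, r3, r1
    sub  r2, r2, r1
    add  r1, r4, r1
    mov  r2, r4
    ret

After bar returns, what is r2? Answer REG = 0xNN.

prologue: push r2 → mem[0xea]=0x16, sp=0xea
body[0] add  r3, r3, r1 → r3=0xc3
body[1] sub  r2, r2, r1 → r2=0xe6
body[2] add  r1, r4, r1 → r1=0xf4
body[3] mov  r2, r4 → r2=0xc4
epilogue: pop r2=0x16, sp=0xeb
r2 is callee-saved → restored

REG = 0x16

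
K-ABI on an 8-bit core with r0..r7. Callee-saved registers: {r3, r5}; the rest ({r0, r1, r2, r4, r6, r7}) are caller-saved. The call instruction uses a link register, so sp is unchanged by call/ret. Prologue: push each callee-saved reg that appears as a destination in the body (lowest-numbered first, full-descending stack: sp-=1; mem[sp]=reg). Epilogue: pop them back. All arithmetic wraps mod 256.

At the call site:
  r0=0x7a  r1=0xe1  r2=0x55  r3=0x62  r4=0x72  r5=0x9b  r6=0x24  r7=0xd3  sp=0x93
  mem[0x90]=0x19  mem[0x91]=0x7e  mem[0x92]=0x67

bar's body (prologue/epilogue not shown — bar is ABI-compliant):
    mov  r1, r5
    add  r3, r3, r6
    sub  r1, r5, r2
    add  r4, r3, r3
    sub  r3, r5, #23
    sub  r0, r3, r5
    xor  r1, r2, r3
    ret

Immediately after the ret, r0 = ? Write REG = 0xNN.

prologue: push r3 -> mem[0x92]=0x62, sp=0x92
body[0] mov  r1, r5 -> r1=0x9b
body[1] add  r3, r3, r6 -> r3=0x86
body[2] sub  r1, r5, r2 -> r1=0x46
body[3] add  r4, r3, r3 -> r4=0x0c
body[4] sub  r3, r5, #23 -> r3=0x84
body[5] sub  r0, r3, r5 -> r0=0xe9
body[6] xor  r1, r2, r3 -> r1=0xd1
epilogue: pop r3=0x62, sp=0x93
r0 is caller-saved -> body value

REG = 0xe9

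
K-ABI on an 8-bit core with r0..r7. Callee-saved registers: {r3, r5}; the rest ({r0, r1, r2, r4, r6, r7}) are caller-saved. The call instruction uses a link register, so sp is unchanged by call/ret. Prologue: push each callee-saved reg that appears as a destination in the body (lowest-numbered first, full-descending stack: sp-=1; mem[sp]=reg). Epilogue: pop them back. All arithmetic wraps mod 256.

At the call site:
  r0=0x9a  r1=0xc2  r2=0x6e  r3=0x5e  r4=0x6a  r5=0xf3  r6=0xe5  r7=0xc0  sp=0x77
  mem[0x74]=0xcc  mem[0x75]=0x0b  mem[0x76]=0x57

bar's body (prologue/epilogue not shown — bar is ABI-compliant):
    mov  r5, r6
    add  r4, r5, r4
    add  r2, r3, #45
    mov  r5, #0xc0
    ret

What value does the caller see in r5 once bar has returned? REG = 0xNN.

REG = 0xf3

prologue: push r5 → mem[0x76]=0xf3, sp=0x76
body[0] mov  r5, r6 → r5=0xe5
body[1] add  r4, r5, r4 → r4=0x4f
body[2] add  r2, r3, #45 → r2=0x8b
body[3] mov  r5, #0xc0 → r5=0xc0
epilogue: pop r5=0xf3, sp=0x77
r5 is callee-saved → restored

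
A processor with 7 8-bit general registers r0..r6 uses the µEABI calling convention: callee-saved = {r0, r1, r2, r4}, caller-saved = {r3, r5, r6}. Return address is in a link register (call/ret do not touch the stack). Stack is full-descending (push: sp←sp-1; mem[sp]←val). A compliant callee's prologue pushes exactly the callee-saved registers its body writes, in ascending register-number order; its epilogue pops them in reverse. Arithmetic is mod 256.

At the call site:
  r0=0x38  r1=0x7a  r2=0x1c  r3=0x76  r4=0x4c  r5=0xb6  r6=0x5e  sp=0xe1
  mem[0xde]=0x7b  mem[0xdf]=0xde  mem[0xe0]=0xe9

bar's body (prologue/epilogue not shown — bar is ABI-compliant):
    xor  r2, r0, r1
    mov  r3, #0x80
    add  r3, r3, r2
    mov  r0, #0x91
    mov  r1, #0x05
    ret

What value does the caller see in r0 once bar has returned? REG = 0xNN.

prologue: push r0 → mem[0xe0]=0x38, sp=0xe0
prologue: push r1 → mem[0xdf]=0x7a, sp=0xdf
prologue: push r2 → mem[0xde]=0x1c, sp=0xde
body[0] xor  r2, r0, r1 → r2=0x42
body[1] mov  r3, #0x80 → r3=0x80
body[2] add  r3, r3, r2 → r3=0xc2
body[3] mov  r0, #0x91 → r0=0x91
body[4] mov  r1, #0x05 → r1=0x05
epilogue: pop r2=0x1c, sp=0xdf
epilogue: pop r1=0x7a, sp=0xe0
epilogue: pop r0=0x38, sp=0xe1
r0 is callee-saved → restored

REG = 0x38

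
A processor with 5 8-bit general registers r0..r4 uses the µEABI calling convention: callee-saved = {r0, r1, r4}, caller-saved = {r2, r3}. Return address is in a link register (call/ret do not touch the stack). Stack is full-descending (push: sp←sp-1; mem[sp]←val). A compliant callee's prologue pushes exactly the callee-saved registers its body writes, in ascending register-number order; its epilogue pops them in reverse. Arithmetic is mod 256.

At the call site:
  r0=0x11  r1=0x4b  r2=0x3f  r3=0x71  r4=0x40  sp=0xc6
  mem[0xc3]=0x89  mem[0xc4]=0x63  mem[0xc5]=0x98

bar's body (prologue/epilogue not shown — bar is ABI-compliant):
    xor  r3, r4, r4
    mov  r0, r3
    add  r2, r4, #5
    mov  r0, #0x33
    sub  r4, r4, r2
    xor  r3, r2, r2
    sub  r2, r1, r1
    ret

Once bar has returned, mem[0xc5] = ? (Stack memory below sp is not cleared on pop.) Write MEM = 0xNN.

prologue: push r0 → mem[0xc5]=0x11, sp=0xc5
prologue: push r4 → mem[0xc4]=0x40, sp=0xc4
body[0] xor  r3, r4, r4 → r3=0x00
body[1] mov  r0, r3 → r0=0x00
body[2] add  r2, r4, #5 → r2=0x45
body[3] mov  r0, #0x33 → r0=0x33
body[4] sub  r4, r4, r2 → r4=0xfb
body[5] xor  r3, r2, r2 → r3=0x00
body[6] sub  r2, r1, r1 → r2=0x00
epilogue: pop r4=0x40, sp=0xc5
epilogue: pop r0=0x11, sp=0xc6
prologue pushed ['r0', 'r4'] at ['0xc5', '0xc4']

MEM = 0x11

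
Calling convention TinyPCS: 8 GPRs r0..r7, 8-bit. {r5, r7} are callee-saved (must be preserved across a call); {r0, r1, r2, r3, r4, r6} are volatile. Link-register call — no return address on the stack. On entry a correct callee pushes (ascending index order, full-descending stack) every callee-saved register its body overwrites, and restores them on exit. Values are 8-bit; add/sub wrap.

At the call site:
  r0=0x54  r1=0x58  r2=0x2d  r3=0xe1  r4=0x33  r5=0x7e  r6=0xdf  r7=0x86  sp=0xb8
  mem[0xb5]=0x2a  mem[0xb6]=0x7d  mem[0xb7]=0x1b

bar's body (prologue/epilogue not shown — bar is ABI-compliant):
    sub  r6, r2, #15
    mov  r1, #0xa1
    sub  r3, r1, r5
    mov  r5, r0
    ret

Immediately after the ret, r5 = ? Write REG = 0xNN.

REG = 0x7e

prologue: push r5 → mem[0xb7]=0x7e, sp=0xb7
body[0] sub  r6, r2, #15 → r6=0x1e
body[1] mov  r1, #0xa1 → r1=0xa1
body[2] sub  r3, r1, r5 → r3=0x23
body[3] mov  r5, r0 → r5=0x54
epilogue: pop r5=0x7e, sp=0xb8
r5 is callee-saved → restored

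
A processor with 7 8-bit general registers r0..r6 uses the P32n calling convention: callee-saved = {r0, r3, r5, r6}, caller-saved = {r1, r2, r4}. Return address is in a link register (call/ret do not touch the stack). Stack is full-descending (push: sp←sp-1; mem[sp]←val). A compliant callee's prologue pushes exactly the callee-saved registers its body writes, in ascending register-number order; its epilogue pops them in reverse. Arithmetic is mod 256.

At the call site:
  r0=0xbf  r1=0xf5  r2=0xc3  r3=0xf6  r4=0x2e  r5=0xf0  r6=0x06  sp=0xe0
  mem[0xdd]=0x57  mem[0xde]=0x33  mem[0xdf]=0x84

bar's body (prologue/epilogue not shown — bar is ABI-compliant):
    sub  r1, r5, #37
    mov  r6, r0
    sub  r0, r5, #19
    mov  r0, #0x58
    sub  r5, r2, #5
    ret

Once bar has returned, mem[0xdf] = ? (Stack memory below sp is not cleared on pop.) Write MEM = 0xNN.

prologue: push r0 → mem[0xdf]=0xbf, sp=0xdf
prologue: push r5 → mem[0xde]=0xf0, sp=0xde
prologue: push r6 → mem[0xdd]=0x06, sp=0xdd
body[0] sub  r1, r5, #37 → r1=0xcb
body[1] mov  r6, r0 → r6=0xbf
body[2] sub  r0, r5, #19 → r0=0xdd
body[3] mov  r0, #0x58 → r0=0x58
body[4] sub  r5, r2, #5 → r5=0xbe
epilogue: pop r6=0x06, sp=0xde
epilogue: pop r5=0xf0, sp=0xdf
epilogue: pop r0=0xbf, sp=0xe0
prologue pushed ['r0', 'r5', 'r6'] at ['0xdf', '0xde', '0xdd']

MEM = 0xbf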